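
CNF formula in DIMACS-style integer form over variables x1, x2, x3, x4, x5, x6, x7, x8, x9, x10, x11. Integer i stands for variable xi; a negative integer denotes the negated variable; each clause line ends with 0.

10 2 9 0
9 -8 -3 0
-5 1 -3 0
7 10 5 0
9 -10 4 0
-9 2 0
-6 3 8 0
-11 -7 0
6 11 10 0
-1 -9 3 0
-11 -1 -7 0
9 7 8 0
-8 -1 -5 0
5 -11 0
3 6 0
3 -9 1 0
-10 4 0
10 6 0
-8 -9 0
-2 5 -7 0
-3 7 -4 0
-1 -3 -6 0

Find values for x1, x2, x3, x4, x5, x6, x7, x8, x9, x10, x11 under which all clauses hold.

Branch on x1: take x1 = False.
Set x2 = True and propagate.
Try x3 = False.
  then x6 is forced to True.
  then x8 is forced to True.
  then x9 is forced to False.
The remaining clauses are satisfied by x4 = True, x5 = True, x7 = False, x10 = False, x11 = False.

x1=F, x2=T, x3=F, x4=T, x5=T, x6=T, x7=F, x8=T, x9=F, x10=F, x11=F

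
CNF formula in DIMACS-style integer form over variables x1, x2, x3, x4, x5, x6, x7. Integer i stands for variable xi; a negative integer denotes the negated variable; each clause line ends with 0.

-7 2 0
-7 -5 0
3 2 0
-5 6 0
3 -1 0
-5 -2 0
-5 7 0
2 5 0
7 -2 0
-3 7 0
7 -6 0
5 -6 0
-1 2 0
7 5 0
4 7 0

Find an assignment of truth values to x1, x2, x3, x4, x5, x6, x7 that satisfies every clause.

x1=F, x2=T, x3=T, x4=F, x5=F, x6=F, x7=T

Pure literal: x1 appears only negated; assign x1 = False.
Branch on x2: take x2 = True.
  then x5 is forced to False.
  then x7 is forced to True.
  then x6 is forced to False.
x3, x4 are now unconstrained; take x3 = True, x4 = False.
Every clause has at least one true literal under this assignment.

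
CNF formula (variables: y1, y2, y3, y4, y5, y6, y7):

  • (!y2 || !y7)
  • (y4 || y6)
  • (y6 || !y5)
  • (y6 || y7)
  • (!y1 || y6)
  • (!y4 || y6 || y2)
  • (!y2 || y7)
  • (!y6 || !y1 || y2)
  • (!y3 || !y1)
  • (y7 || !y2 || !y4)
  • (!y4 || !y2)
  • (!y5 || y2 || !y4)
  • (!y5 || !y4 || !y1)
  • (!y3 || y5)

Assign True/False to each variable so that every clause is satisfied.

y1 occurs only negated in the remaining clauses — set y1 = False.
Pure literal: y3 appears only negated; assign y3 = False.
Branch on y2: take y2 = False.
Try y4 = False.
  then y6 is forced to True.
y5, y7 are now unconstrained; take y5 = True, y7 = True.
Every clause has at least one true literal under this assignment.
Check each clause:
  1. (!y2 || !y7) — !y2 is true.
  2. (y4 || y6) — y6 is true.
  3. (y6 || !y5) — y6 is true.
  4. (y6 || y7) — y6 is true.
  5. (!y1 || y6) — !y1 is true.
  6. (!y4 || y6 || y2) — !y4 is true.
  7. (!y2 || y7) — !y2 is true.
  8. (!y6 || y2 || !y1) — !y1 is true.
  9. (!y3 || !y1) — !y3 is true.
  10. (!y2 || y7 || !y4) — !y4 is true.
  11. (!y2 || !y4) — !y4 is true.
  12. (!y5 || !y4 || y2) — !y4 is true.
  13. (!y1 || !y5 || !y4) — !y4 is true.
  14. (!y3 || y5) — y5 is true.

y1=False, y2=False, y3=False, y4=False, y5=True, y6=True, y7=True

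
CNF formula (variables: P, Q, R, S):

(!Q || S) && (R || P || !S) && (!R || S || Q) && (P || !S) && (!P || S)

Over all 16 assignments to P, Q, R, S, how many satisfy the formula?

5

Satisfying assignments:
  P=F Q=F R=F S=F
  P=T Q=F R=F S=T
  P=T Q=F R=T S=T
  P=T Q=T R=F S=T
  P=T Q=T R=T S=T
Count: 5.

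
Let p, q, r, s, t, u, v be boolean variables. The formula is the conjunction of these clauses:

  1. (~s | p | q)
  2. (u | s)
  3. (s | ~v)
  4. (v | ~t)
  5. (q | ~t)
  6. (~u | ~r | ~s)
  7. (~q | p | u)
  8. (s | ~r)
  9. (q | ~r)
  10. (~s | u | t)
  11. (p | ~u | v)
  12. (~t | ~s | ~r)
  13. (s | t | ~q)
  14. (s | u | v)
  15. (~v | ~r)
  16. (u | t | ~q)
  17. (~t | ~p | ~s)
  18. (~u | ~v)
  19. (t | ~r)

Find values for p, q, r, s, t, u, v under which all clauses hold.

r occurs only negated in the remaining clauses — set r = False.
Try p = True.
Try q = False.
  then t is forced to False.
Branch on s: take s = True.
  then u is forced to True.
  then v is forced to False.
Every clause has at least one true literal under this assignment.
Check each clause:
  1. (q | ~s | p) — p is true.
  2. (s | u) — s is true.
  3. (s | ~v) — ~v is true.
  4. (~t | v) — ~t is true.
  5. (~t | q) — ~t is true.
  6. (~u | ~r | ~s) — ~r is true.
  7. (~q | p | u) — p is true.
  8. (s | ~r) — s is true.
  9. (q | ~r) — ~r is true.
  10. (~s | u | t) — u is true.
  11. (v | ~u | p) — p is true.
  12. (~t | ~s | ~r) — ~t is true.
  13. (s | t | ~q) — s is true.
  14. (s | u | v) — s is true.
  15. (~v | ~r) — ~v is true.
  16. (u | ~q | t) — ~q is true.
  17. (~t | ~s | ~p) — ~t is true.
  18. (~u | ~v) — ~v is true.
  19. (t | ~r) — ~r is true.

p=True, q=False, r=False, s=True, t=False, u=True, v=False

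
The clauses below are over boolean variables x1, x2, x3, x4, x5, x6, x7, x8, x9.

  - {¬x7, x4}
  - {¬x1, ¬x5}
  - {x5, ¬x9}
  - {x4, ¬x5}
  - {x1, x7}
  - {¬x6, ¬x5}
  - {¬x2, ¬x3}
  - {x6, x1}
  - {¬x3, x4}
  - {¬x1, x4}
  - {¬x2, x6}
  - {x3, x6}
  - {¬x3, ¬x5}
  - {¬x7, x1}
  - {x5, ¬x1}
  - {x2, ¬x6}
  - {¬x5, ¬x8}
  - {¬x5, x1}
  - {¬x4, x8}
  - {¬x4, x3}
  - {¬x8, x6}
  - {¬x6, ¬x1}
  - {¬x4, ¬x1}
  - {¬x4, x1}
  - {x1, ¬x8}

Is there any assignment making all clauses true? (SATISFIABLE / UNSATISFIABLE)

x1 = True:
  propagation gives x5=False; an empty clause results — contradiction.
x1 = False:
  propagation gives x7=True; an empty clause results — contradiction.
Every branch closes, so no satisfying assignment exists.

UNSATISFIABLE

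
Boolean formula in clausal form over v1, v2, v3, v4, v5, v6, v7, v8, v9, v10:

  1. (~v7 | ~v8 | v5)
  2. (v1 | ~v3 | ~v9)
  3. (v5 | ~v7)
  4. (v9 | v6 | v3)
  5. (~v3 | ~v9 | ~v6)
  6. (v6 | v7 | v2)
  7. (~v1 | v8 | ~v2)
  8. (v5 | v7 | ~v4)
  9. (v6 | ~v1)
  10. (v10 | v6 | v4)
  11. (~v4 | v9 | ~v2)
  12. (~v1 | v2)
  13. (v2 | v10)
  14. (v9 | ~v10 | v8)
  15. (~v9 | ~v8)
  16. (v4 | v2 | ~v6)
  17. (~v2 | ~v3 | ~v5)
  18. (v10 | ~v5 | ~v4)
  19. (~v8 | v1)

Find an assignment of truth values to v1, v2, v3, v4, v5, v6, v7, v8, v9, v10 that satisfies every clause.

v1=0, v2=1, v3=0, v4=0, v5=0, v6=0, v7=0, v8=0, v9=1, v10=1

Branch on v1: take v1 = False.
  then v8 is forced to False.
The remaining clauses are satisfied by v2 = True, v3 = False, v4 = False, v5 = False, v6 = False, v7 = False, v9 = True, v10 = True.
Check each clause:
  1. (~v8 | v5 | ~v7) — ~v8 is true.
  2. (~v3 | v1 | ~v9) — ~v3 is true.
  3. (v5 | ~v7) — ~v7 is true.
  4. (v9 | v3 | v6) — v9 is true.
  5. (~v9 | ~v6 | ~v3) — ~v6 is true.
  6. (v2 | v7 | v6) — v2 is true.
  7. (v8 | ~v1 | ~v2) — ~v1 is true.
  8. (~v4 | v7 | v5) — ~v4 is true.
  9. (~v1 | v6) — ~v1 is true.
  10. (v6 | v4 | v10) — v10 is true.
  11. (~v2 | ~v4 | v9) — v9 is true.
  12. (v2 | ~v1) — v2 is true.
  13. (v10 | v2) — v10 is true.
  14. (v9 | ~v10 | v8) — v9 is true.
  15. (~v8 | ~v9) — ~v8 is true.
  16. (v2 | ~v6 | v4) — v2 is true.
  17. (~v5 | ~v3 | ~v2) — ~v5 is true.
  18. (v10 | ~v5 | ~v4) — v10 is true.
  19. (v1 | ~v8) — ~v8 is true.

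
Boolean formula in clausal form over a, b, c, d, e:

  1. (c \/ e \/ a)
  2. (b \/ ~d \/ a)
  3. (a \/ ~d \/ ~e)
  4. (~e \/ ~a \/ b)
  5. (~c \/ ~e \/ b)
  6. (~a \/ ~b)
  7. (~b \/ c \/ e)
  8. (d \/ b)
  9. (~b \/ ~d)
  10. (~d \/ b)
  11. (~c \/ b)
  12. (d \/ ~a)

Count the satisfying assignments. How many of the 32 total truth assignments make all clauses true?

Satisfying assignments:
  a=F b=T c=F d=F e=T
  a=F b=T c=T d=F e=F
  a=F b=T c=T d=F e=T
That's 3 in total.

3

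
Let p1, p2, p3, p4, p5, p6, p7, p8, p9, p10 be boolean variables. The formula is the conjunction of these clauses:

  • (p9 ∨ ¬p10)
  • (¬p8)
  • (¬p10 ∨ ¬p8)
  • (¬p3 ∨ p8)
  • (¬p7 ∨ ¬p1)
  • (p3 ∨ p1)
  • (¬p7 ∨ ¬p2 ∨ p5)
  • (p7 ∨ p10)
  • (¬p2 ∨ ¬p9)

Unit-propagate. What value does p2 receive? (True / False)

Unit clause (¬p8) sets p8 = False.
(p8 ∨ ¬p3): since p8 = False, the clause reduces to (¬p3). p3 = False.
(p3 ∨ p1) with p3 = False leaves only p1, so p1 = True.
In (¬p7 ∨ ¬p1), ¬p1 is now false; ¬p7 must hold, so p7 = False.
(p7 ∨ p10) with p7 = False leaves only p10, so p10 = True.
(p9 ∨ ¬p10): since p10 = True, the clause reduces to (p9). p9 = True.
In (¬p2 ∨ ¬p9), ¬p9 is now false; ¬p2 must hold, so p2 = False.

False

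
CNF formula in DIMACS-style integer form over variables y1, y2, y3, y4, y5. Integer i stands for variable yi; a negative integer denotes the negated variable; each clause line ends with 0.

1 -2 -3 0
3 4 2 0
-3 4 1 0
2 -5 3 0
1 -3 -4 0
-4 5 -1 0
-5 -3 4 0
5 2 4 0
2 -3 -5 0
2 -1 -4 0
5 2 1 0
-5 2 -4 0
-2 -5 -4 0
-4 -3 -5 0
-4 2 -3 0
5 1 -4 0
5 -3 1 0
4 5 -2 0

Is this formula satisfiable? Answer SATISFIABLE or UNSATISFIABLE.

SATISFIABLE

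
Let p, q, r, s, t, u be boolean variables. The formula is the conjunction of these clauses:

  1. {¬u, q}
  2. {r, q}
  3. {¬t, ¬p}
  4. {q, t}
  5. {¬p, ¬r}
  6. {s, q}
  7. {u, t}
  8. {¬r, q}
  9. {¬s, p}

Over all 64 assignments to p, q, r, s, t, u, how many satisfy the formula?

Split on q, then p.
  q=1, p=1: remaining (r,s,t,u) ∈ {(0,0,0,1); (0,1,0,1)} — 2.
  q=1, p=0: r free; 3 ways for (s,t,u) × 2^1 = 6.
  q=0, p=1: a clause becomes empty — 0.
  q=0, p=0: a clause becomes empty — 0.
Total: 2 + 6 + 0 + 0 = 8.

8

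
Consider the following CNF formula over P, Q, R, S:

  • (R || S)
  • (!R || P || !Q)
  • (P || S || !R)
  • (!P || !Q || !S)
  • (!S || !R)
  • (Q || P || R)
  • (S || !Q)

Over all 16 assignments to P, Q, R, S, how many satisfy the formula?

The models are:
  P=F Q=T R=F S=T
  P=T Q=F R=F S=T
  P=T Q=F R=T S=F
That's 3 in total.

3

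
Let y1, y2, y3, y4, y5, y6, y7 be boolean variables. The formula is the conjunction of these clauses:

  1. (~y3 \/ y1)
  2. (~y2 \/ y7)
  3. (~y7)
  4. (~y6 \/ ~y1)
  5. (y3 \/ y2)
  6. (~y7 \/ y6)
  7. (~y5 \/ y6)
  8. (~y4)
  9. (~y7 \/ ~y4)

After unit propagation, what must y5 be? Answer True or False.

(~y7) is a unit clause: y7 = False.
In (~y2 \/ y7), y7 is now false; ~y2 must hold, so y2 = False.
In (y2 \/ y3), y2 is now false; y3 must hold, so y3 = True.
In (y1 \/ ~y3), ~y3 is now false; y1 must hold, so y1 = True.
(~y6 \/ ~y1): since y1 = True, the clause reduces to (~y6). y6 = False.
(y6 \/ ~y5) with y6 = False leaves only ~y5, so y5 = False.

False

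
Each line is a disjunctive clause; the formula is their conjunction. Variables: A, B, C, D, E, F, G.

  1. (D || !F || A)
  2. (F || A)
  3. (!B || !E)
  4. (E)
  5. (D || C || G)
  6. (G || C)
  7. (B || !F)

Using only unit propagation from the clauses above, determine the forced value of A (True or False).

(E) stands alone — E = True.
(!E || !B): since E = True, the clause reduces to (!B). B = False.
From (!F || B) and B = False: F = False.
(A || F) with F = False leaves only A, so A = True.

True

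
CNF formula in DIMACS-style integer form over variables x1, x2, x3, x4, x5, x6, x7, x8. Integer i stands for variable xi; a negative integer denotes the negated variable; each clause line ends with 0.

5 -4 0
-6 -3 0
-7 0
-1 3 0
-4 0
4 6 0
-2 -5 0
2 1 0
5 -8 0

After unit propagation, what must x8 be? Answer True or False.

False

(~x7) stands alone — x7 = False.
(~x4) is a unit clause: x4 = False.
In (x4 \/ x6), x4 is now false; x6 must hold, so x6 = True.
In (~x3 \/ ~x6), ~x6 is now false; ~x3 must hold, so x3 = False.
In (~x1 \/ x3), x3 is now false; ~x1 must hold, so x1 = False.
In (x1 \/ x2), x1 is now false; x2 must hold, so x2 = True.
From (~x2 \/ ~x5) and x2 = True: x5 = False.
From (~x8 \/ x5) and x5 = False: x8 = False.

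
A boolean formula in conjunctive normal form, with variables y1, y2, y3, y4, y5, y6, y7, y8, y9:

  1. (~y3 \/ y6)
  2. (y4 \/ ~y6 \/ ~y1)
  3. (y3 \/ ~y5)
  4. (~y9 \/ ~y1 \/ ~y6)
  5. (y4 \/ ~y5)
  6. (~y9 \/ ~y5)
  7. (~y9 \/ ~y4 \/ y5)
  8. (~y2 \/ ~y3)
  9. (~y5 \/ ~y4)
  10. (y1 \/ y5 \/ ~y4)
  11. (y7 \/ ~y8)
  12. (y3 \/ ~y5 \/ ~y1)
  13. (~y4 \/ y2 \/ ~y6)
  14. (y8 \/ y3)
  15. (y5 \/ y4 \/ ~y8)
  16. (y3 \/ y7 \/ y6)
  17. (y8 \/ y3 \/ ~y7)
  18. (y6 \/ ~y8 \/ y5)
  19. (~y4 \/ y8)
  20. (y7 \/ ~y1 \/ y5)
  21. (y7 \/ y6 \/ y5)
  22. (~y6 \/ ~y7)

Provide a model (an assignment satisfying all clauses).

y1=F  y2=F  y3=T  y4=F  y5=F  y6=T  y7=F  y8=F  y9=F

Check each clause:
  1. (y6 \/ ~y3) — y6 is true.
  2. (y4 \/ ~y1 \/ ~y6) — ~y1 is true.
  3. (y3 \/ ~y5) — y3 is true.
  4. (~y9 \/ ~y6 \/ ~y1) — ~y1 is true.
  5. (~y5 \/ y4) — ~y5 is true.
  6. (~y5 \/ ~y9) — ~y5 is true.
  7. (~y4 \/ y5 \/ ~y9) — ~y4 is true.
  8. (~y3 \/ ~y2) — ~y2 is true.
  9. (~y5 \/ ~y4) — ~y5 is true.
  10. (~y4 \/ y5 \/ y1) — ~y4 is true.
  11. (~y8 \/ y7) — ~y8 is true.
  12. (~y5 \/ y3 \/ ~y1) — y3 is true.
  13. (~y4 \/ ~y6 \/ y2) — ~y4 is true.
  14. (y8 \/ y3) — y3 is true.
  15. (y4 \/ ~y8 \/ y5) — ~y8 is true.
  16. (y3 \/ y6 \/ y7) — y3 is true.
  17. (y8 \/ y3 \/ ~y7) — ~y7 is true.
  18. (y5 \/ ~y8 \/ y6) — ~y8 is true.
  19. (y8 \/ ~y4) — ~y4 is true.
  20. (~y1 \/ y5 \/ y7) — ~y1 is true.
  21. (y5 \/ y6 \/ y7) — y6 is true.
  22. (~y7 \/ ~y6) — ~y7 is true.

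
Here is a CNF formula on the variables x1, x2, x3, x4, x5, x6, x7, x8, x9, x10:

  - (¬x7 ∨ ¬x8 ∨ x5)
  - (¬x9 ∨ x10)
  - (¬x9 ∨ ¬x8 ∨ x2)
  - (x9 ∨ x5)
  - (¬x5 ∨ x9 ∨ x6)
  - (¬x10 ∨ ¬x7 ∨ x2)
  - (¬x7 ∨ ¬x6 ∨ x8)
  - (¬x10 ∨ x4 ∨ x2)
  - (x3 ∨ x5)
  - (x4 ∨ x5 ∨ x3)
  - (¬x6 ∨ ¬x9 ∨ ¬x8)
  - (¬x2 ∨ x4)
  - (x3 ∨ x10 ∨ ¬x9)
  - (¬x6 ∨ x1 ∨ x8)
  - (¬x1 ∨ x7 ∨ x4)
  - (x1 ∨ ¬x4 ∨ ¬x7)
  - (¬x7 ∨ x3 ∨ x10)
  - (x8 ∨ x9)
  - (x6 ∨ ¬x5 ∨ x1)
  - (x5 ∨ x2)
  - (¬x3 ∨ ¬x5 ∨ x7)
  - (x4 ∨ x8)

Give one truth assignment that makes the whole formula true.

x1 = True, x2 = True, x3 = False, x4 = True, x5 = True, x6 = False, x7 = True, x8 = True, x9 = True, x10 = True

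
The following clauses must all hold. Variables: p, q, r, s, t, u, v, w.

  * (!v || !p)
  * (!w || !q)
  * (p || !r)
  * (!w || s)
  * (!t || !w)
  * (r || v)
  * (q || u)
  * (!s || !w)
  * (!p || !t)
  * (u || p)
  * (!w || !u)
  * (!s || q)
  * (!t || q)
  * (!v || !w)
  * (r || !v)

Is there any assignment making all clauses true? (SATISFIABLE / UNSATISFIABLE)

SATISFIABLE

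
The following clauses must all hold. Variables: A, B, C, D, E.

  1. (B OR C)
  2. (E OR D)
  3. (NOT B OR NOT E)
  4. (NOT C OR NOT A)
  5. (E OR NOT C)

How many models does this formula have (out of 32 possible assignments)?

Satisfying assignments:
  A=0 B=0 C=1 D=0 E=1
  A=0 B=0 C=1 D=1 E=1
  A=0 B=1 C=0 D=1 E=0
  A=1 B=1 C=0 D=1 E=0
Count: 4.

4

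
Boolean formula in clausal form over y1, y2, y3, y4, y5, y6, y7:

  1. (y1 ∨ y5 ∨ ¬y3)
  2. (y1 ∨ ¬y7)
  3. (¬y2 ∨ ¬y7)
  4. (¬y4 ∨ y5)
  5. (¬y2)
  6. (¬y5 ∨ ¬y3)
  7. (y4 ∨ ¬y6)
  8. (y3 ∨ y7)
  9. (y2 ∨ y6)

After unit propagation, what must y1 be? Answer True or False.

True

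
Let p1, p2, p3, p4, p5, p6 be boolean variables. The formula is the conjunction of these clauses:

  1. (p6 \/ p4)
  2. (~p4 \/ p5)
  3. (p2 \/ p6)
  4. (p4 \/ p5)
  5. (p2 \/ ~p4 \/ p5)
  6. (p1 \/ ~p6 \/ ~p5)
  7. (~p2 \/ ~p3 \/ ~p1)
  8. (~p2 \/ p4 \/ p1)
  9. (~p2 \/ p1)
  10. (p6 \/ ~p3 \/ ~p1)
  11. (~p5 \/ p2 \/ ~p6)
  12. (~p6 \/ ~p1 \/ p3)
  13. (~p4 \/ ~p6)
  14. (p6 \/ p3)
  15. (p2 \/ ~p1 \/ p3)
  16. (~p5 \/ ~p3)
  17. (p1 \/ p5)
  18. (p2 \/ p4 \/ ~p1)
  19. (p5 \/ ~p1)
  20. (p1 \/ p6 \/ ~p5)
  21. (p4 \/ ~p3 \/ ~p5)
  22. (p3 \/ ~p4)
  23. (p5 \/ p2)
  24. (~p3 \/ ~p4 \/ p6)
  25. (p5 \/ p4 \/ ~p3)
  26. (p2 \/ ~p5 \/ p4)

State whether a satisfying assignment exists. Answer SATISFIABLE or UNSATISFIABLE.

UNSATISFIABLE

p5 = True:
  propagation gives p3=False, p6=True, p1=True; an empty clause results — contradiction.
p5 = False:
  propagation gives p4=False; an empty clause results — contradiction.
Every branch closes, so no satisfying assignment exists.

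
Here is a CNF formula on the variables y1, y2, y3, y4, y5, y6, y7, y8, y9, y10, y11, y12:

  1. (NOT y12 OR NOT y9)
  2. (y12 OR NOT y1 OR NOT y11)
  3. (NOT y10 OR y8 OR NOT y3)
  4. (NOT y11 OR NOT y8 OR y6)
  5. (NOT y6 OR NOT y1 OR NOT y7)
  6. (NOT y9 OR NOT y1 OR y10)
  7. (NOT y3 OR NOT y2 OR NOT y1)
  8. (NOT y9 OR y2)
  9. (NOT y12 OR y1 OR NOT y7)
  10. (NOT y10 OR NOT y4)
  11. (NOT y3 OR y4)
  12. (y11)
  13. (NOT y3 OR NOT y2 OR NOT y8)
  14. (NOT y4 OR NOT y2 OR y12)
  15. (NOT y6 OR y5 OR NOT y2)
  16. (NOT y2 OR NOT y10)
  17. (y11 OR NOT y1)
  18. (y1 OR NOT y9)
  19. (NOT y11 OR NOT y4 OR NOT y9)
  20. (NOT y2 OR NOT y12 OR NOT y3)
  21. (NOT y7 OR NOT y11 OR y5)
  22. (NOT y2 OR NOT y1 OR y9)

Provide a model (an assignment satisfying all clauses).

y1=F, y2=F, y3=F, y4=T, y5=T, y6=T, y7=T, y8=F, y9=F, y10=F, y11=T, y12=F

(y11) is a unit clause, so y11 = True.
y3 occurs only negated in the remaining clauses — set y3 = False.
Pure literal: y5 appears only positively; assign y5 = True.
Try y1 = False.
  then y9 is forced to False.
Try y2 = False.
Try y4 = True.
  then y10 is forced to False.
For the remaining variables, y6 = True, y7 = True, y8 = False, y12 = False works.
Every clause has at least one true literal under this assignment.
Check each clause:
  1. (NOT y12 OR NOT y9) — NOT y12 is true.
  2. (NOT y11 OR y12 OR NOT y1) — NOT y1 is true.
  3. (NOT y10 OR NOT y3 OR y8) — NOT y3 is true.
  4. (NOT y11 OR y6 OR NOT y8) — NOT y8 is true.
  5. (NOT y7 OR NOT y1 OR NOT y6) — NOT y1 is true.
  6. (NOT y1 OR NOT y9 OR y10) — NOT y1 is true.
  7. (NOT y3 OR NOT y2 OR NOT y1) — NOT y3 is true.
  8. (y2 OR NOT y9) — NOT y9 is true.
  9. (NOT y12 OR NOT y7 OR y1) — NOT y12 is true.
  10. (NOT y10 OR NOT y4) — NOT y10 is true.
  11. (y4 OR NOT y3) — y4 is true.
  12. (y11) — y11 is true.
  13. (NOT y3 OR NOT y2 OR NOT y8) — NOT y8 is true.
  14. (y12 OR NOT y4 OR NOT y2) — NOT y2 is true.
  15. (y5 OR NOT y2 OR NOT y6) — y5 is true.
  16. (NOT y2 OR NOT y10) — NOT y10 is true.
  17. (y11 OR NOT y1) — y11 is true.
  18. (y1 OR NOT y9) — NOT y9 is true.
  19. (NOT y9 OR NOT y4 OR NOT y11) — NOT y9 is true.
  20. (NOT y12 OR NOT y2 OR NOT y3) — NOT y12 is true.
  21. (y5 OR NOT y11 OR NOT y7) — y5 is true.
  22. (NOT y1 OR NOT y2 OR y9) — NOT y1 is true.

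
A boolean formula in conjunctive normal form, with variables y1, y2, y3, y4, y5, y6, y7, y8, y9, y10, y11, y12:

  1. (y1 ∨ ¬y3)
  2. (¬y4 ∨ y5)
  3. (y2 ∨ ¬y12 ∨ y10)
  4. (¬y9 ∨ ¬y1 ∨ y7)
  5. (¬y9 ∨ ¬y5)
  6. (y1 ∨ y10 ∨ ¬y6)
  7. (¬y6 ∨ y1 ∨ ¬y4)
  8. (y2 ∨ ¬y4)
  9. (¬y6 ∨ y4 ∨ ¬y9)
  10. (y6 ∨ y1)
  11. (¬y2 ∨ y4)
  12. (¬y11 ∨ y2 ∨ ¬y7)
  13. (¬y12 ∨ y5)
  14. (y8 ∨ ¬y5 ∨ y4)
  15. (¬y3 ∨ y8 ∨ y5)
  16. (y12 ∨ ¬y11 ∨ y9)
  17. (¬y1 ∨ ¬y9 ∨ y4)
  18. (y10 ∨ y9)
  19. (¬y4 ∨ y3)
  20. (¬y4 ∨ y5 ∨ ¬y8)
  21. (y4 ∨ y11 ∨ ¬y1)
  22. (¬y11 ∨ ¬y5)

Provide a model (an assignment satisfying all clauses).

y1 = True, y2 = True, y3 = True, y4 = True, y5 = True, y6 = True, y7 = True, y8 = False, y9 = False, y10 = True, y11 = False, y12 = False

y10 occurs only positively in the remaining clauses — set y10 = True.
Try y1 = True.
Try y2 = True.
  then y4 is forced to True.
  then y5 is forced to True.
  then y9 is forced to False.
  then y3 is forced to True.
  then y11 is forced to False.
y6, y7, y8, y12 are now unconstrained; take y6 = True, y7 = True, y8 = False, y12 = False.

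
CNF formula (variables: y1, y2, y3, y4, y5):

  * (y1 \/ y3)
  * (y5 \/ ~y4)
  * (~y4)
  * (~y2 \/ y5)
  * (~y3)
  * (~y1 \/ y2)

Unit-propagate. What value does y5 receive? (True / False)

True

(~y4) is a unit clause: y4 = False.
(~y3) is a unit clause: y3 = False.
(y1 \/ y3) with y3 = False leaves only y1, so y1 = True.
From (y2 \/ ~y1) and y1 = True: y2 = True.
In (~y2 \/ y5), ~y2 is now false; y5 must hold, so y5 = True.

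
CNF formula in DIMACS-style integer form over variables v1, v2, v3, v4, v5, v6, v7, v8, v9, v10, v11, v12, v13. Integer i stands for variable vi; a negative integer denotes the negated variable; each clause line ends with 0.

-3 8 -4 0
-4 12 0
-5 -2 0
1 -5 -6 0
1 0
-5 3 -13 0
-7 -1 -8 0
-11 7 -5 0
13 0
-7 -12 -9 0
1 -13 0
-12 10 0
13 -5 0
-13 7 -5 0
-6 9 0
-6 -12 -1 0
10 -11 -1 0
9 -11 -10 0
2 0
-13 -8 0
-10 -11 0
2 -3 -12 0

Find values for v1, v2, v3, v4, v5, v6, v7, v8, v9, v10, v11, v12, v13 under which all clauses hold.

v1=1  v2=1  v3=1  v4=0  v5=0  v6=0  v7=0  v8=0  v9=0  v10=1  v11=0  v12=0  v13=1

The clause (v1) is unit: v1 must be True.
(v13) is a unit clause, so v13 = True.
The clause (v2) is unit: v2 must be True.
(¬v5) is a unit clause, so v5 = False.
(¬v8) is a unit clause, so v8 = False.
v4 occurs only negated in the remaining clauses — set v4 = False.
v6 occurs only negated in the remaining clauses — set v6 = False.
Set v7 = False and propagate.
Set v9 = False and propagate.
For the remaining variables, v3 = True, v10 = True, v11 = False, v12 = False works.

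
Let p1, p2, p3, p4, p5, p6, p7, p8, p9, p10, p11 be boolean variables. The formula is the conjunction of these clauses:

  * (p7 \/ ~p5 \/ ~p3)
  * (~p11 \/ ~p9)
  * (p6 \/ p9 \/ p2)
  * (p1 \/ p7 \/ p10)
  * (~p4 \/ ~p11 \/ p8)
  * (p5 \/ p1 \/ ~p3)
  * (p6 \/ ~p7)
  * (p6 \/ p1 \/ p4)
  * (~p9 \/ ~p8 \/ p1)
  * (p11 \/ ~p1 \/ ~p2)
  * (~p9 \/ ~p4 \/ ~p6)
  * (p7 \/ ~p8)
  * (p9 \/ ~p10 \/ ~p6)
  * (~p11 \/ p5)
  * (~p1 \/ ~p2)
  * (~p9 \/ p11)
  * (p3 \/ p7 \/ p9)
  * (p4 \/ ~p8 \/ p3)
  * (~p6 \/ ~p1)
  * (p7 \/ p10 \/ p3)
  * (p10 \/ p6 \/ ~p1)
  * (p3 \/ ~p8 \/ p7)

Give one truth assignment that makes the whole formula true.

p1=F, p2=F, p3=F, p4=T, p5=F, p6=T, p7=T, p8=T, p9=F, p10=F, p11=F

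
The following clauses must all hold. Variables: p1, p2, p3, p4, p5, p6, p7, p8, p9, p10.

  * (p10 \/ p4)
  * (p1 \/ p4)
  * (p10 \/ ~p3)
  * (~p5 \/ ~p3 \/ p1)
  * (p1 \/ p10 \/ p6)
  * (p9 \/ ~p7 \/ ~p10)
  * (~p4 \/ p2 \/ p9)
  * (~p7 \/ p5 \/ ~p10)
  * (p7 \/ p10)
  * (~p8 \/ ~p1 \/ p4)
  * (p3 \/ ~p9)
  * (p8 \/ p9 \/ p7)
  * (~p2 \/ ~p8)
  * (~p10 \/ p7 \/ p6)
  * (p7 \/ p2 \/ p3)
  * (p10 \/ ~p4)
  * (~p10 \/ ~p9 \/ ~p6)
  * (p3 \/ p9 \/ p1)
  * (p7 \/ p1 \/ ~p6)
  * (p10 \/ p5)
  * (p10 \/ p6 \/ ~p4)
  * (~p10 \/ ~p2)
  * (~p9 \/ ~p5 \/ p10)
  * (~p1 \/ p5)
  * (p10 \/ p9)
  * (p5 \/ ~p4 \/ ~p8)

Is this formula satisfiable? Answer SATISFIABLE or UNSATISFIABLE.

SATISFIABLE

Branch on p1: take p1 = True.
  then p5 is forced to True.
Try p2 = False.
For the remaining variables, p3 = True, p4 = True, p6 = False, p7 = True, p8 = False, p9 = True, p10 = True works.
So p1=1, p2=0, p3=1, p4=1, p5=1, p6=0, p7=1, p8=0, p9=1, p10=1 is a satisfying assignment.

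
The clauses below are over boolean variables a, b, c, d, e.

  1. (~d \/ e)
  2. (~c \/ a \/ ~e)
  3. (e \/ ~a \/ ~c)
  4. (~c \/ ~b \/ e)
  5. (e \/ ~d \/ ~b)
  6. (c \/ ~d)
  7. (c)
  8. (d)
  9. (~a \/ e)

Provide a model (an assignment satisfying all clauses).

a = True, b = False, c = True, d = True, e = True

Check each clause:
  1. (e \/ ~d) — e is true.
  2. (~e \/ ~c \/ a) — a is true.
  3. (e \/ ~a \/ ~c) — e is true.
  4. (~c \/ ~b \/ e) — e is true.
  5. (~d \/ e \/ ~b) — e is true.
  6. (~d \/ c) — c is true.
  7. (c) — c is true.
  8. (d) — d is true.
  9. (~a \/ e) — e is true.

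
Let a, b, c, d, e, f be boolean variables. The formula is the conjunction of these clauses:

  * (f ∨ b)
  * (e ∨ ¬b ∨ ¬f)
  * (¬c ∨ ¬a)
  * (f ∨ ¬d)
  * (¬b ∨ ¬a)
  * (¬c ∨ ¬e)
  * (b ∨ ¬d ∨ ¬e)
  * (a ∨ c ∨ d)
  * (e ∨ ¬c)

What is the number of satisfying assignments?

5

The models are:
  a=F b=F c=F d=T e=F f=T
  a=F b=T c=F d=T e=T f=T
  a=T b=F c=F d=F e=F f=T
  a=T b=F c=F d=F e=T f=T
  a=T b=F c=F d=T e=F f=T
Count: 5.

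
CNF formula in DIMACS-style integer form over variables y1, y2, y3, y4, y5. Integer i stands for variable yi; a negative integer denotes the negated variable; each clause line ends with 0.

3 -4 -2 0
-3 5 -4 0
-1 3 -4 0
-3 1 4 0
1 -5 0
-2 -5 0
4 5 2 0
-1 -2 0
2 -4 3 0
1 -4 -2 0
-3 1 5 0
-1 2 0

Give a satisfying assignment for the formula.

y1=F  y2=T  y3=F  y4=F  y5=F

Check each clause:
  1. (~y2 | ~y4 | y3) — ~y4 is true.
  2. (~y4 | ~y3 | y5) — ~y4 is true.
  3. (~y1 | ~y4 | y3) — ~y4 is true.
  4. (y1 | y4 | ~y3) — ~y3 is true.
  5. (~y5 | y1) — ~y5 is true.
  6. (~y2 | ~y5) — ~y5 is true.
  7. (y5 | y4 | y2) — y2 is true.
  8. (~y2 | ~y1) — ~y1 is true.
  9. (y3 | ~y4 | y2) — y2 is true.
  10. (~y4 | ~y2 | y1) — ~y4 is true.
  11. (y5 | ~y3 | y1) — ~y3 is true.
  12. (y2 | ~y1) — y2 is true.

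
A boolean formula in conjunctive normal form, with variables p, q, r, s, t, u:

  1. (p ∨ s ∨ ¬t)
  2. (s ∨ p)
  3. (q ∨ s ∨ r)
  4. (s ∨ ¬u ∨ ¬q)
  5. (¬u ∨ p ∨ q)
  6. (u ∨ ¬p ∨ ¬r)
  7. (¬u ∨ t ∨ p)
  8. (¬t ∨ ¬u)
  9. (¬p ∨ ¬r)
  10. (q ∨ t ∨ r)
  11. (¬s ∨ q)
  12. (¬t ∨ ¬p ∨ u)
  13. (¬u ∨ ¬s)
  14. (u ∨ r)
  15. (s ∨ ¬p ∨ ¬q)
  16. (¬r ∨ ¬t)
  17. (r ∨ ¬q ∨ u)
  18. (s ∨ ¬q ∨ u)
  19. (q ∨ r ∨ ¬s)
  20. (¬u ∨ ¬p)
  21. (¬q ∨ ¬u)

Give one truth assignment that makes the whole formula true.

p=False, q=True, r=True, s=True, t=False, u=False

Check each clause:
  1. (s ∨ ¬t ∨ p) — ¬t is true.
  2. (s ∨ p) — s is true.
  3. (r ∨ s ∨ q) — q is true.
  4. (s ∨ ¬u ∨ ¬q) — ¬u is true.
  5. (¬u ∨ p ∨ q) — ¬u is true.
  6. (u ∨ ¬r ∨ ¬p) — ¬p is true.
  7. (¬u ∨ p ∨ t) — ¬u is true.
  8. (¬u ∨ ¬t) — ¬u is true.
  9. (¬r ∨ ¬p) — ¬p is true.
  10. (t ∨ r ∨ q) — q is true.
  11. (q ∨ ¬s) — q is true.
  12. (¬t ∨ ¬p ∨ u) — ¬t is true.
  13. (¬s ∨ ¬u) — ¬u is true.
  14. (r ∨ u) — r is true.
  15. (¬q ∨ s ∨ ¬p) — s is true.
  16. (¬r ∨ ¬t) — ¬t is true.
  17. (r ∨ ¬q ∨ u) — r is true.
  18. (s ∨ u ∨ ¬q) — s is true.
  19. (¬s ∨ q ∨ r) — q is true.
  20. (¬p ∨ ¬u) — ¬u is true.
  21. (¬q ∨ ¬u) — ¬u is true.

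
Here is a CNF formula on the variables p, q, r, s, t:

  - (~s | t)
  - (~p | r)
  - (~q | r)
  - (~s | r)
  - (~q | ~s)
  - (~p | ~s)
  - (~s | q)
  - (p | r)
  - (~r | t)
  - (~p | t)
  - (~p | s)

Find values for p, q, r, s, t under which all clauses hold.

t occurs only positively in the remaining clauses — set t = True.
Branch on p: take p = False.
  then r is forced to True.
Branch on q: take q = True.
  then s is forced to False.
Every clause has at least one true literal under this assignment.

p=False, q=True, r=True, s=False, t=True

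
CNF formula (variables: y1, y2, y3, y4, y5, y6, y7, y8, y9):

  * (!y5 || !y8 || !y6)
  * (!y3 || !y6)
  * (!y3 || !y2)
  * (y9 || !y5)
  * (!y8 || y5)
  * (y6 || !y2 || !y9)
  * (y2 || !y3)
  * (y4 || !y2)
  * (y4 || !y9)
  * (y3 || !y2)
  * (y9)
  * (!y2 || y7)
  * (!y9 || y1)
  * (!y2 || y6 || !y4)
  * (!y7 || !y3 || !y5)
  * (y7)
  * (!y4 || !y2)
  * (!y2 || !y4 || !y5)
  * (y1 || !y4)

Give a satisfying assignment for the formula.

y1=1, y2=0, y3=0, y4=1, y5=0, y6=0, y7=1, y8=0, y9=1

The clause (y9) is unit: y9 must be True.
(y4) is a unit clause, so y4 = True.
The clause (y1) is unit: y1 must be True.
The clause (y7) is unit: y7 must be True.
The clause (!y2) is unit: y2 must be False.
(!y3) is a unit clause, so y3 = False.
Pure literal: y6 appears only negated; assign y6 = False.
Pure literal: y8 appears only negated; assign y8 = False.
y5 is now unconstrained; take y5 = False.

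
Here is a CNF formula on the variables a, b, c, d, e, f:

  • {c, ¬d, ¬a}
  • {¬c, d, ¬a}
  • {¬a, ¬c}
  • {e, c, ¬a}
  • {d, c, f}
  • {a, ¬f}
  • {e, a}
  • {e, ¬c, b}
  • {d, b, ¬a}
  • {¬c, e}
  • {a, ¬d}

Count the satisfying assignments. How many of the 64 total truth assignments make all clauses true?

The models are:
  a=0 b=0 c=1 d=0 e=1 f=0
  a=0 b=1 c=1 d=0 e=1 f=0
  a=1 b=1 c=0 d=0 e=1 f=1
That's 3 in total.

3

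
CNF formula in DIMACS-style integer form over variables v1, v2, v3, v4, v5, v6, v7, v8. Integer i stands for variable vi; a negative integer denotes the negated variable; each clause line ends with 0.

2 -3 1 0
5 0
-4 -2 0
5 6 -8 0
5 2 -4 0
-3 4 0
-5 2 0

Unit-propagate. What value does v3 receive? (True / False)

(v5) is a unit clause: v5 = True.
In (!v5 || v2), !v5 is now false; v2 must hold, so v2 = True.
(!v2 || !v4) with v2 = True leaves only !v4, so v4 = False.
(v4 || !v3) with v4 = False leaves only !v3, so v3 = False.

False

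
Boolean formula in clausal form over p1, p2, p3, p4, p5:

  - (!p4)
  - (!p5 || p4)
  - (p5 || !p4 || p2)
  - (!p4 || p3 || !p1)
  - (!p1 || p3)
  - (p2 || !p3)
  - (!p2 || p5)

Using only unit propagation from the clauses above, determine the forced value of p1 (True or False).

False

Unit clause (!p4) sets p4 = False.
In (p4 || !p5), p4 is now false; !p5 must hold, so p5 = False.
(p5 || !p2) with p5 = False leaves only !p2, so p2 = False.
From (p2 || !p3) and p2 = False: p3 = False.
(!p1 || p3): since p3 = False, the clause reduces to (!p1). p1 = False.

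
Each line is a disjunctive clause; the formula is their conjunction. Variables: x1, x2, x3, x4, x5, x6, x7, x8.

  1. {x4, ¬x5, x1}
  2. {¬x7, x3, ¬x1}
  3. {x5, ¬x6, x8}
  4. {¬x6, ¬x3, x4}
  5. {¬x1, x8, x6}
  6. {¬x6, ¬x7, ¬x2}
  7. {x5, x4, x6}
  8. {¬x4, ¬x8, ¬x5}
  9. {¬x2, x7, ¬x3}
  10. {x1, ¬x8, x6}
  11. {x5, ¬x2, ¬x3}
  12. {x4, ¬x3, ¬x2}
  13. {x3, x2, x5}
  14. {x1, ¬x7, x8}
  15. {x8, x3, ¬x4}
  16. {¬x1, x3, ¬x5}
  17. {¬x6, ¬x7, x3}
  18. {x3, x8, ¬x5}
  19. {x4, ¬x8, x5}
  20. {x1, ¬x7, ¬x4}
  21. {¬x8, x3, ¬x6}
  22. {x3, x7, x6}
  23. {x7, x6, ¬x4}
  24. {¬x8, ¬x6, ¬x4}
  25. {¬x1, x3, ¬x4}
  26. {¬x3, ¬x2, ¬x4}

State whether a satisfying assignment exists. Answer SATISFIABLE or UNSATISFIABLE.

SATISFIABLE

Set x1 = True and propagate.
Set x2 = False and propagate.
The remaining clauses are satisfied by x3 = True, x4 = False, x5 = True, x6 = False, x7 = True, x8 = True.
So x1=True, x2=False, x3=True, x4=False, x5=True, x6=False, x7=True, x8=True is a satisfying assignment.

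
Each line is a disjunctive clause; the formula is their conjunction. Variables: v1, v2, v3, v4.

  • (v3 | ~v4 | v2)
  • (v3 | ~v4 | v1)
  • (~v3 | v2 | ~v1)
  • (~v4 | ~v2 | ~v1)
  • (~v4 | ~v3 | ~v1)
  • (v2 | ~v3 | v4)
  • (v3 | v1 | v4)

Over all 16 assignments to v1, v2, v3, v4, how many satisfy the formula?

The models are:
  v1=F v2=F v3=T v4=T
  v1=F v2=T v3=T v4=F
  v1=F v2=T v3=T v4=T
  v1=T v2=F v3=F v4=F
  v1=T v2=T v3=F v4=F
  v1=T v2=T v3=T v4=F
Count: 6.

6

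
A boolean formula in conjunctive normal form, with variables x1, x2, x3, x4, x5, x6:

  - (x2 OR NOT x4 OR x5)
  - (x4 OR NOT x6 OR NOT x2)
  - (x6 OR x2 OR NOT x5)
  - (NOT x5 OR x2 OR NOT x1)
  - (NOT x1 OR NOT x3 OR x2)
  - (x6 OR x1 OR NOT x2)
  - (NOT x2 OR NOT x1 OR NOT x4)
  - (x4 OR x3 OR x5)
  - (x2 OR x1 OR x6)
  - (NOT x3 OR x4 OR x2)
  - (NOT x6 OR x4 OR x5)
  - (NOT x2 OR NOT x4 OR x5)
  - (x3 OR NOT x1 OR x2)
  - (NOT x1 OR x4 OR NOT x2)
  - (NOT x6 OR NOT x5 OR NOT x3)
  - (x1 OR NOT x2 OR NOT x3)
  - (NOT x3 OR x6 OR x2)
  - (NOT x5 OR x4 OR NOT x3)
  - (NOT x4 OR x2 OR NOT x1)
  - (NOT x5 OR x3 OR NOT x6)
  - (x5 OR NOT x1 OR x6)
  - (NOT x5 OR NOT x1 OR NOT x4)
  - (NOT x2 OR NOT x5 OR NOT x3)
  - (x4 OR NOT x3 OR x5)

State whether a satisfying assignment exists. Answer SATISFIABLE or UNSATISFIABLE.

UNSATISFIABLE

x2 = True:
  x5 = True:
    propagation gives x3=False, x6=False, x1=True, x4=False; an empty clause results — contradiction.
  x5 = False:
    propagation gives x4=False, x6=False, x1=True; an empty clause results — contradiction.
x2 = False:
  x5 = True:
    propagation gives x6=True, x1=False, x3=False; an empty clause results — contradiction.
  x5 = False:
    propagation gives x4=False, x3=True; an empty clause results — contradiction.
Every branch closes, so no satisfying assignment exists.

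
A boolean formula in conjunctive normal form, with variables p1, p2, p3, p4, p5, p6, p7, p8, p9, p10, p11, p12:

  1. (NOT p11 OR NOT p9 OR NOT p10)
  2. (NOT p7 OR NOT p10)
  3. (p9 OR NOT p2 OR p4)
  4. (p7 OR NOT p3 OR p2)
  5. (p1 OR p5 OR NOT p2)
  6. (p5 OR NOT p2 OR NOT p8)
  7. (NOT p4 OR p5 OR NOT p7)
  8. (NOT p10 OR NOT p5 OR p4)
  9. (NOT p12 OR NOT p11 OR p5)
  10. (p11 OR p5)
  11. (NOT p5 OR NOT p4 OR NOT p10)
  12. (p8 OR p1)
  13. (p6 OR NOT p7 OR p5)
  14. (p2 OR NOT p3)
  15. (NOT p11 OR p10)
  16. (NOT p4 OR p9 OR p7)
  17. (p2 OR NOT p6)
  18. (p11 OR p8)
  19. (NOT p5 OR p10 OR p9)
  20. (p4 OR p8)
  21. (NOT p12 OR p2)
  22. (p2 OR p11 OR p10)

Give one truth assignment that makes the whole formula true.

p1=0, p2=1, p3=1, p4=0, p5=1, p6=1, p7=1, p8=1, p9=1, p10=0, p11=0, p12=0

Check each clause:
  1. (NOT p10 OR NOT p9 OR NOT p11) — NOT p11 is true.
  2. (NOT p7 OR NOT p10) — NOT p10 is true.
  3. (NOT p2 OR p9 OR p4) — p9 is true.
  4. (p7 OR p2 OR NOT p3) — p2 is true.
  5. (p5 OR p1 OR NOT p2) — p5 is true.
  6. (NOT p2 OR NOT p8 OR p5) — p5 is true.
  7. (NOT p7 OR NOT p4 OR p5) — NOT p4 is true.
  8. (NOT p5 OR p4 OR NOT p10) — NOT p10 is true.
  9. (NOT p11 OR NOT p12 OR p5) — p5 is true.
  10. (p11 OR p5) — p5 is true.
  11. (NOT p10 OR NOT p4 OR NOT p5) — NOT p4 is true.
  12. (p8 OR p1) — p8 is true.
  13. (p5 OR NOT p7 OR p6) — p5 is true.
  14. (NOT p3 OR p2) — p2 is true.
  15. (p10 OR NOT p11) — NOT p11 is true.
  16. (NOT p4 OR p7 OR p9) — p9 is true.
  17. (NOT p6 OR p2) — p2 is true.
  18. (p8 OR p11) — p8 is true.
  19. (NOT p5 OR p9 OR p10) — p9 is true.
  20. (p4 OR p8) — p8 is true.
  21. (p2 OR NOT p12) — p2 is true.
  22. (p10 OR p2 OR p11) — p2 is true.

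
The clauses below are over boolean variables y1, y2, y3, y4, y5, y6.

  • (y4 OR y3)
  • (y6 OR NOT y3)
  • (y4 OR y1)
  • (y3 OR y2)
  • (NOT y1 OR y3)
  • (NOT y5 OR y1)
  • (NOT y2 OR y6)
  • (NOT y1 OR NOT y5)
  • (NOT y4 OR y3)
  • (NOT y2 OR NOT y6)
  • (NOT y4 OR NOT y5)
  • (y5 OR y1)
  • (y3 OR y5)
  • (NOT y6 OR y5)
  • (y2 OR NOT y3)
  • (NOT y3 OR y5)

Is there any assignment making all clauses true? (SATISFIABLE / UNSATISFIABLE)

UNSATISFIABLE

y3 = True:
  propagation gives y6=True, y2=False; an empty clause results — contradiction.
y3 = False:
  propagation gives y4=True; an empty clause results — contradiction.
Every branch closes, so no satisfying assignment exists.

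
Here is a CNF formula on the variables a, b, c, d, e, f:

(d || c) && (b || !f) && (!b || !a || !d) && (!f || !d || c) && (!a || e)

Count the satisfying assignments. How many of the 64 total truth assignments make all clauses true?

21

Split on d, then a.
  d=1, a=1: remaining (b,c,e,f) ∈ {(0,0,1,0); (0,1,1,0)} — 2.
  d=1, a=0: e free; 5 ways for (b,c,f) × 2^1 = 10.
  d=0, a=1: remaining (b,c,e,f) ∈ {(0,1,1,0); (1,1,1,0); (1,1,1,1)} — 3.
  d=0, a=0: e free; 3 ways for (b,c,f) × 2^1 = 6.
Total: 2 + 10 + 3 + 6 = 21.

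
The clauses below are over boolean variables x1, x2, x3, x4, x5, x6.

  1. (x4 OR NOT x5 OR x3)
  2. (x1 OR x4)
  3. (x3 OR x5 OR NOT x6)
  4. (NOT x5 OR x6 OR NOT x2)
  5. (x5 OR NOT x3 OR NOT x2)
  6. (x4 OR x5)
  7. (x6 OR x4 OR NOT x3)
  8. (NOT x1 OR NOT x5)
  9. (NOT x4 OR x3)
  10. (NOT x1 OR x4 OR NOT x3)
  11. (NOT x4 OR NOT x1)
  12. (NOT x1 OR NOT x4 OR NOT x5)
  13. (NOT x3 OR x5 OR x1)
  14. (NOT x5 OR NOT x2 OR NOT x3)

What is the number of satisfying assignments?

The models are:
  x1=F x2=F x3=T x4=T x5=T x6=F
  x1=F x2=F x3=T x4=T x5=T x6=T
Count: 2.

2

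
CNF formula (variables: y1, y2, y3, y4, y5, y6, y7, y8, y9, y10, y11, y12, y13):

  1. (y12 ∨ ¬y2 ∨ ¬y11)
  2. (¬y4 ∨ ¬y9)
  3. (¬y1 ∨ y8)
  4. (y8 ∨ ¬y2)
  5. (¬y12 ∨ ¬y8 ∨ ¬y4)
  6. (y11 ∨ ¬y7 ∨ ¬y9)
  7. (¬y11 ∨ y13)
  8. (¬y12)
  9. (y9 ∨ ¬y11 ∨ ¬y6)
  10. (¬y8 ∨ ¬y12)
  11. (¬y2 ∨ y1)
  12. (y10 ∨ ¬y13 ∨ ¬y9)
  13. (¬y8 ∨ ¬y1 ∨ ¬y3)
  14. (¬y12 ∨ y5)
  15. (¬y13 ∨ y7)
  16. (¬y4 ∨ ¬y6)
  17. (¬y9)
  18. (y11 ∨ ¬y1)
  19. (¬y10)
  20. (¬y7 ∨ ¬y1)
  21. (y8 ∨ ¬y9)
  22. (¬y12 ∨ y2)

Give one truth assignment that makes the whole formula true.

y1=F, y2=F, y3=F, y4=T, y5=F, y6=F, y7=T, y8=F, y9=F, y10=F, y11=F, y12=F, y13=T

The clause (¬y12) is unit: y12 must be False.
(¬y9) is a unit clause, so y9 = False.
(¬y10) is a unit clause, so y10 = False.
y2 occurs only negated in the remaining clauses — set y2 = False.
y3 occurs only negated in the remaining clauses — set y3 = False.
Set y1 = False and propagate.
Try y4 = True.
  then y6 is forced to False.
Branch on y7: take y7 = True.
The remaining clauses are satisfied by y5 = False, y8 = False, y11 = False, y13 = True.
Check each clause:
  1. (y12 ∨ ¬y2 ∨ ¬y11) — ¬y11 is true.
  2. (¬y9 ∨ ¬y4) — ¬y9 is true.
  3. (y8 ∨ ¬y1) — ¬y1 is true.
  4. (y8 ∨ ¬y2) — ¬y2 is true.
  5. (¬y4 ∨ ¬y8 ∨ ¬y12) — ¬y8 is true.
  6. (¬y7 ∨ ¬y9 ∨ y11) — ¬y9 is true.
  7. (y13 ∨ ¬y11) — ¬y11 is true.
  8. (¬y12) — ¬y12 is true.
  9. (¬y11 ∨ y9 ∨ ¬y6) — ¬y6 is true.
  10. (¬y8 ∨ ¬y12) — ¬y8 is true.
  11. (¬y2 ∨ y1) — ¬y2 is true.
  12. (¬y13 ∨ ¬y9 ∨ y10) — ¬y9 is true.
  13. (¬y1 ∨ ¬y8 ∨ ¬y3) — ¬y8 is true.
  14. (y5 ∨ ¬y12) — ¬y12 is true.
  15. (y7 ∨ ¬y13) — y7 is true.
  16. (¬y4 ∨ ¬y6) — ¬y6 is true.
  17. (¬y9) — ¬y9 is true.
  18. (y11 ∨ ¬y1) — ¬y1 is true.
  19. (¬y10) — ¬y10 is true.
  20. (¬y7 ∨ ¬y1) — ¬y1 is true.
  21. (y8 ∨ ¬y9) — ¬y9 is true.
  22. (¬y12 ∨ y2) — ¬y12 is true.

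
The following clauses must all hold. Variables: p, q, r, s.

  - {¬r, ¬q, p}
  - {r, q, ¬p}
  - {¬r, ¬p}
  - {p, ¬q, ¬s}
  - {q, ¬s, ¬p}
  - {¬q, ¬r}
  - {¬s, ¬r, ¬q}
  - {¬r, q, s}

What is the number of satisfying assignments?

Satisfying assignments:
  p=0 q=0 r=0 s=0
  p=0 q=0 r=0 s=1
  p=0 q=0 r=1 s=1
  p=0 q=1 r=0 s=0
  p=1 q=1 r=0 s=0
  p=1 q=1 r=0 s=1
That's 6 in total.

6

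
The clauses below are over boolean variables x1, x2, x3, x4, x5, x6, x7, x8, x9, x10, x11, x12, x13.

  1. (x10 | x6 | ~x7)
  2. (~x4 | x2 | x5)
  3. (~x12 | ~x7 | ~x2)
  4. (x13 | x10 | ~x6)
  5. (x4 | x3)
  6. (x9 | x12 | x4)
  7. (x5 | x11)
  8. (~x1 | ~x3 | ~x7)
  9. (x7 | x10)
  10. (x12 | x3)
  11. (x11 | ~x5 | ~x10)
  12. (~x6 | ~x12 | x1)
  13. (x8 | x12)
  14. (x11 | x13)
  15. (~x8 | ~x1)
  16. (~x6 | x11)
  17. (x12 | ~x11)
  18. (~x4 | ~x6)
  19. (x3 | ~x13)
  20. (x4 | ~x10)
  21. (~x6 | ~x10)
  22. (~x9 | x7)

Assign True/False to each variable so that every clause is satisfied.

x1 = True  x2 = False  x3 = False  x4 = True  x5 = True  x6 = False  x7 = True  x8 = False  x9 = False  x10 = True  x11 = True  x12 = True  x13 = False

Set x1 = True and propagate.
  then x8 is forced to False.
  then x12 is forced to True.
Set x2 = False and propagate.
Set x3 = False and propagate.
  then x4 is forced to True.
  then x5 is forced to True.
  then x6 is forced to False.
  then x13 is forced to False.
  then x11 is forced to True.
For the remaining variables, x7 = True, x9 = False, x10 = True works.
Every clause has at least one true literal under this assignment.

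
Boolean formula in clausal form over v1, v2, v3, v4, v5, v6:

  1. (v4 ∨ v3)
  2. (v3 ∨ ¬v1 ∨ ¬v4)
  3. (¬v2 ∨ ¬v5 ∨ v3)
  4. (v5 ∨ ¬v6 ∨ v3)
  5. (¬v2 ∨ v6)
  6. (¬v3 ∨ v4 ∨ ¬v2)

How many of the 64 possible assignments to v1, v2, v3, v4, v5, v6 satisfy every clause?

Split on v3, then v2.
  v3=T, v2=T: remaining (v1,v4,v5,v6) ∈ {(F,T,F,T); (F,T,T,T); (T,T,F,T); (T,T,T,T)} — 4.
  v3=T, v2=F: v1, v4, v5, v6 free → 2^4 = 16.
  v3=F, v2=T: a clause becomes empty — 0.
  v3=F, v2=F: remaining (v1,v4,v5,v6) ∈ {(F,T,F,F); (F,T,T,F); (F,T,T,T)} — 3.
Total: 4 + 16 + 0 + 3 = 23.

23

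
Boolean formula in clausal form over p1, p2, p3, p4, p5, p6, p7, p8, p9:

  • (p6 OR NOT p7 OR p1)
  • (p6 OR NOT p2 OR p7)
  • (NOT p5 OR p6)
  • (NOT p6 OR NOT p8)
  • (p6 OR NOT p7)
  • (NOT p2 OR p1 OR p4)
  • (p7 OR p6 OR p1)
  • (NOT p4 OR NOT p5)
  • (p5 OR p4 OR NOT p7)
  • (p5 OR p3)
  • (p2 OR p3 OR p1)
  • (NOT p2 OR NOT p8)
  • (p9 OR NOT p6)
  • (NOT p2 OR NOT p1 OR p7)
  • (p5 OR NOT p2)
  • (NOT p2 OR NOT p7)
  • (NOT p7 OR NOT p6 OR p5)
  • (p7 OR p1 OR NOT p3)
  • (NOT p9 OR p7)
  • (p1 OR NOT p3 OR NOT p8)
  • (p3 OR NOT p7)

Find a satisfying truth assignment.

Pure literal: p8 appears only negated; assign p8 = False.
Set p1 = True and propagate.
Try p2 = False.
For the remaining variables, p3 = True, p4 = False, p5 = True, p6 = True, p7 = True, p9 = True works.

p1 = T, p2 = F, p3 = T, p4 = F, p5 = T, p6 = T, p7 = T, p8 = F, p9 = T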